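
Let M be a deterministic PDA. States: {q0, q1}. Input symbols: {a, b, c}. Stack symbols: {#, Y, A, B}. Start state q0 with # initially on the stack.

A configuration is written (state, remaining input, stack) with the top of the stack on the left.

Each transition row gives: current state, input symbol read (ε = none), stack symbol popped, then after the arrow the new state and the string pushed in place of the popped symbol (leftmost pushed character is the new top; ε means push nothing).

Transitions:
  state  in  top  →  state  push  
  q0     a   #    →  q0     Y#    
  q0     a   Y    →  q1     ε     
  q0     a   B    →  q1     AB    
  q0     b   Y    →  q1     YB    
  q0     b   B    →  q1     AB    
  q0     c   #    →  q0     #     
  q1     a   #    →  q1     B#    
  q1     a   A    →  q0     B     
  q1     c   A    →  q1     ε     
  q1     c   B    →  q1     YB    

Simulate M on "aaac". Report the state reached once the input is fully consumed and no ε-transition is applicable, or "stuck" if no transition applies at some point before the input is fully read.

(q0, aaac, #)
  read a, top #: go to q0, push Y# → (q0, aac, Y#)
  read a, top Y: go to q1, push ε → (q1, ac, #)
  read a, top #: go to q1, push B# → (q1, c, B#)
  read c, top B: go to q1, push YB → (q1, ε, YB#)
All input consumed; M is in state q1.

q1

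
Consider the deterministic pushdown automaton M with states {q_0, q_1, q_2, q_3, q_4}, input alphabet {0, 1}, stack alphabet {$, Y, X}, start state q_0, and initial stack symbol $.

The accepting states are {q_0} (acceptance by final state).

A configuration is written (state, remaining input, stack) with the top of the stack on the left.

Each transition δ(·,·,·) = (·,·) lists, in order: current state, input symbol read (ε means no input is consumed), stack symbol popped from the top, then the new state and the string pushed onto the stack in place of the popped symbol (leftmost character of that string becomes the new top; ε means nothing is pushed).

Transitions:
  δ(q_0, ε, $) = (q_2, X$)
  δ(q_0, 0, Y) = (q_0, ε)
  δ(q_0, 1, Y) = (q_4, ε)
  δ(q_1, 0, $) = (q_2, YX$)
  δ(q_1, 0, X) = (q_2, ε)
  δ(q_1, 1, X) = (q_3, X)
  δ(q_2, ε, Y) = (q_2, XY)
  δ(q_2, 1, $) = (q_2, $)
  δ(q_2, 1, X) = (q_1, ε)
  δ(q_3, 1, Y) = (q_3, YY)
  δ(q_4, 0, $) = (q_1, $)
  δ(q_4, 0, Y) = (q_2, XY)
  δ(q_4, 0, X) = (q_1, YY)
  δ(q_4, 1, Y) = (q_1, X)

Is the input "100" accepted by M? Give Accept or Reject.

Reject

(q_0, 100, $)
  ε-move, top $: go to q_2, push X$ → (q_2, 100, X$)
  read 1, top X: go to q_1, push ε → (q_1, 00, $)
  read 0, top $: go to q_2, push YX$ → (q_2, 0, YX$)
  ε-move, top Y: go to q_2, push XY → (q_2, 0, XYX$)
No transition applies at (q_2, 0, XYX$); input not fully consumed.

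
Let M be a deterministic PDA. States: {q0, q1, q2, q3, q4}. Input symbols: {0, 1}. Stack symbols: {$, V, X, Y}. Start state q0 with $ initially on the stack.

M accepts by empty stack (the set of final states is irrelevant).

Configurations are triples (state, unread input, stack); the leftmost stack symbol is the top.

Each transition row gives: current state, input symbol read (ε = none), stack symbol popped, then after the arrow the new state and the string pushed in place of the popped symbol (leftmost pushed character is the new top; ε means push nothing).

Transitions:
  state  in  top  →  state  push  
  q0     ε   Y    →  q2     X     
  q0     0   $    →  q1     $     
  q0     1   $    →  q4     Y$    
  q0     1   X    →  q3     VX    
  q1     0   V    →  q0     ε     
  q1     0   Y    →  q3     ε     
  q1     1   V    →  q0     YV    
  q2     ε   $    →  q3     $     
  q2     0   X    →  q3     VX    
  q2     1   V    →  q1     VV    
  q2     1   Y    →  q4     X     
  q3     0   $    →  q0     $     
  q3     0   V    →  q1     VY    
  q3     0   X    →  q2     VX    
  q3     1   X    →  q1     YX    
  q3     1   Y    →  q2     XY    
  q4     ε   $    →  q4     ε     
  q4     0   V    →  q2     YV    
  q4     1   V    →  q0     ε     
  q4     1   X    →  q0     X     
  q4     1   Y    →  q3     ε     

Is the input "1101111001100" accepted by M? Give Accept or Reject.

(q0, 1101111001100, $)
  read 1, top $: go to q4, push Y$ → (q4, 101111001100, Y$)
  read 1, top Y: go to q3, push ε → (q3, 01111001100, $)
  read 0, top $: go to q0, push $ → (q0, 1111001100, $)
  read 1, top $: go to q4, push Y$ → (q4, 111001100, Y$)
  read 1, top Y: go to q3, push ε → (q3, 11001100, $)
No transition applies at (q3, 11001100, $); input not fully consumed.

Reject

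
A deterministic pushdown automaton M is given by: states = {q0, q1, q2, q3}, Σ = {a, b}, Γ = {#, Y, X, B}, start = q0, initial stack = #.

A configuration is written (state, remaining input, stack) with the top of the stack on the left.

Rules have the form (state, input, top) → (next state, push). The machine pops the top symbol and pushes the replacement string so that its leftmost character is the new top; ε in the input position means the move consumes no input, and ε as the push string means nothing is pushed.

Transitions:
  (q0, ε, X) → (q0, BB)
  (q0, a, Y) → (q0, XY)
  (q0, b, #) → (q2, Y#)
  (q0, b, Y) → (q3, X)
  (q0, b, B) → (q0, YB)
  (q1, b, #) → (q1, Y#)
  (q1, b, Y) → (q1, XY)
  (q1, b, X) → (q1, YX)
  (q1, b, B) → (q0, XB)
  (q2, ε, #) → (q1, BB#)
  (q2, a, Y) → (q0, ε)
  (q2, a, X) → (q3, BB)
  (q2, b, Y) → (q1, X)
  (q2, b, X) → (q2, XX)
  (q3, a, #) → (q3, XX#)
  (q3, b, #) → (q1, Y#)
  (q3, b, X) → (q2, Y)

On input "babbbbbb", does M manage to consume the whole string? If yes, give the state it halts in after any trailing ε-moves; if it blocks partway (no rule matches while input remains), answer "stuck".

q1

(q0, babbbbbb, #)
  read b, top #: go to q2, push Y# → (q2, abbbbbb, Y#)
  read a, top Y: go to q0, push ε → (q0, bbbbbb, #)
  read b, top #: go to q2, push Y# → (q2, bbbbb, Y#)
  read b, top Y: go to q1, push X → (q1, bbbb, X#)
  read b, top X: go to q1, push YX → (q1, bbb, YX#)
  read b, top Y: go to q1, push XY → (q1, bb, XYX#)
  read b, top X: go to q1, push YX → (q1, b, YXYX#)
  read b, top Y: go to q1, push XY → (q1, ε, XYXYX#)
All input consumed; M is in state q1.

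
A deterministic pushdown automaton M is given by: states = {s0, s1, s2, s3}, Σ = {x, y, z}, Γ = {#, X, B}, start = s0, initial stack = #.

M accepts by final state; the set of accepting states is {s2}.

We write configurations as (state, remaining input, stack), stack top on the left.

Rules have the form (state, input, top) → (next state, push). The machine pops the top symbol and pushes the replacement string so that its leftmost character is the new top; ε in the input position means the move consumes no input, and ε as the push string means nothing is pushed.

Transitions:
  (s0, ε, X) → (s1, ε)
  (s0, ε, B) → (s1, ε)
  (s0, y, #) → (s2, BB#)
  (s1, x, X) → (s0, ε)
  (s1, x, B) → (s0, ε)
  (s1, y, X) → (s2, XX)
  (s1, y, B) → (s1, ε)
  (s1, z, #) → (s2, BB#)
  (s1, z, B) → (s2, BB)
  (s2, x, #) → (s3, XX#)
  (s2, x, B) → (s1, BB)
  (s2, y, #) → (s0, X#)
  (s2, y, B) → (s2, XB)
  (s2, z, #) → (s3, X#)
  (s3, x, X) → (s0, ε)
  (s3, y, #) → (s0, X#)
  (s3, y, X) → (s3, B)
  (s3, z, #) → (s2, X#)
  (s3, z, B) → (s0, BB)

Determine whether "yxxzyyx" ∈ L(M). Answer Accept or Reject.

Reject

(s0, yxxzyyx, #)
  read y, top #: go to s2, push BB# → (s2, xxzyyx, BB#)
  read x, top B: go to s1, push BB → (s1, xzyyx, BBB#)
  read x, top B: go to s0, push ε → (s0, zyyx, BB#)
  ε-move, top B: go to s1, push ε → (s1, zyyx, B#)
  read z, top B: go to s2, push BB → (s2, yyx, BB#)
  read y, top B: go to s2, push XB → (s2, yx, XBB#)
No transition applies at (s2, yx, XBB#); input not fully consumed.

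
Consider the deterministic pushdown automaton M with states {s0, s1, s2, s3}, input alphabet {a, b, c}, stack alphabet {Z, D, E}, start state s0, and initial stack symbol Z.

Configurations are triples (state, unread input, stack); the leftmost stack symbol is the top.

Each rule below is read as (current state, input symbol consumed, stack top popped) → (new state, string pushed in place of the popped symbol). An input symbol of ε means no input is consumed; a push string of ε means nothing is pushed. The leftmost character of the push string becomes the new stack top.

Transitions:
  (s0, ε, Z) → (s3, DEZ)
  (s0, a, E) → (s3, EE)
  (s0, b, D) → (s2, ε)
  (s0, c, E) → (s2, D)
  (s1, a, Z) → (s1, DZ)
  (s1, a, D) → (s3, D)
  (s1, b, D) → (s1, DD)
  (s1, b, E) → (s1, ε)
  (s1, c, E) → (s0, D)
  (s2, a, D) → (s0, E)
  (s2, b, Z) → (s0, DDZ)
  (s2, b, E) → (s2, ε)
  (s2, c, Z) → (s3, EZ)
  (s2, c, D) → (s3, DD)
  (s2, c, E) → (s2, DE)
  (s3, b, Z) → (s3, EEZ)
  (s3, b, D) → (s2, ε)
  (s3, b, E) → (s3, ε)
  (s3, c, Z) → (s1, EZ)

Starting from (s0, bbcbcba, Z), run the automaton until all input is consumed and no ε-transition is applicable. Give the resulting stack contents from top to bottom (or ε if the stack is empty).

DZ

(s0, bbcbcba, Z) ⊢ (s3, bbcbcba, DEZ) ⊢ (s2, bcbcba, EZ) ⊢ (s2, cbcba, Z) ⊢ (s3, bcba, EZ) ⊢ (s3, cba, Z) ⊢ (s1, ba, EZ) ⊢ (s1, a, Z) ⊢ (s1, ε, DZ)
All input consumed in state s1 with stack DZ.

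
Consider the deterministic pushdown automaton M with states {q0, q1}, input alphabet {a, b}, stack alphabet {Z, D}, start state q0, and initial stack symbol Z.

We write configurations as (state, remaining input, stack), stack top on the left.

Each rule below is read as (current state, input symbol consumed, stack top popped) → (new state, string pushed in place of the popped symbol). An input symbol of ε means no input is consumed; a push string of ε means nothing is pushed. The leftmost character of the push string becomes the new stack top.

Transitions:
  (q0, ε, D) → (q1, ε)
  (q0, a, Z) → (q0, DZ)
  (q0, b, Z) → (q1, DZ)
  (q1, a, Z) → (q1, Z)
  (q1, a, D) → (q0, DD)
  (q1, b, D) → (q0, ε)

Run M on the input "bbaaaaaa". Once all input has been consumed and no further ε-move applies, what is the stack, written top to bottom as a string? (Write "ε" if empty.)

Z

(q0, bbaaaaaa, Z)
  read b, top Z: go to q1, push DZ → (q1, baaaaaa, DZ)
  read b, top D: go to q0, push ε → (q0, aaaaaa, Z)
  read a, top Z: go to q0, push DZ → (q0, aaaaa, DZ)
  ε-move, top D: go to q1, push ε → (q1, aaaaa, Z)
  read a, top Z: go to q1, push Z → (q1, aaaa, Z)
  read a, top Z: go to q1, push Z → (q1, aaa, Z)
  read a, top Z: go to q1, push Z → (q1, aa, Z)
  read a, top Z: go to q1, push Z → (q1, a, Z)
  read a, top Z: go to q1, push Z → (q1, ε, Z)
All input consumed in state q1 with stack Z.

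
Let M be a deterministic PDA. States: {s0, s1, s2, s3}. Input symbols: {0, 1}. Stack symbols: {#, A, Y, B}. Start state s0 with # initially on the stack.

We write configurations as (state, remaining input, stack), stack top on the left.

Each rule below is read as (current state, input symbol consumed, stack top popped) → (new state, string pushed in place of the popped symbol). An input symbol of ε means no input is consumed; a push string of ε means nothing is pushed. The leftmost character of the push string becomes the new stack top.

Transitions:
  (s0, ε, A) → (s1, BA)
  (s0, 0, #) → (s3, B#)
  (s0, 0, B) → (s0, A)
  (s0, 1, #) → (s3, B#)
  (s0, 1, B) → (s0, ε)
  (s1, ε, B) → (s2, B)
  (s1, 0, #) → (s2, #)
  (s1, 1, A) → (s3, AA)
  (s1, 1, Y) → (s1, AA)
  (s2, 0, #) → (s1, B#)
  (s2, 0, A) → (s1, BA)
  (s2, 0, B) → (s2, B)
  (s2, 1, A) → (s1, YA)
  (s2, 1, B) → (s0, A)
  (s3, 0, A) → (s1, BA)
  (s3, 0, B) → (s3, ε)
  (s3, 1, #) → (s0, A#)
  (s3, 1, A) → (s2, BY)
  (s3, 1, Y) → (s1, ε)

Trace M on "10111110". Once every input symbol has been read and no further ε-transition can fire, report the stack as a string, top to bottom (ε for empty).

(s0, 10111110, #)
  read 1, top #: go to s3, push B# → (s3, 0111110, B#)
  read 0, top B: go to s3, push ε → (s3, 111110, #)
  read 1, top #: go to s0, push A# → (s0, 11110, A#)
  ε-move, top A: go to s1, push BA → (s1, 11110, BA#)
  ε-move, top B: go to s2, push B → (s2, 11110, BA#)
  read 1, top B: go to s0, push A → (s0, 1110, AA#)
  ε-move, top A: go to s1, push BA → (s1, 1110, BAA#)
  ε-move, top B: go to s2, push B → (s2, 1110, BAA#)
  read 1, top B: go to s0, push A → (s0, 110, AAA#)
  ε-move, top A: go to s1, push BA → (s1, 110, BAAA#)
  ε-move, top B: go to s2, push B → (s2, 110, BAAA#)
  read 1, top B: go to s0, push A → (s0, 10, AAAA#)
  ε-move, top A: go to s1, push BA → (s1, 10, BAAAA#)
  ε-move, top B: go to s2, push B → (s2, 10, BAAAA#)
  read 1, top B: go to s0, push A → (s0, 0, AAAAA#)
  ε-move, top A: go to s1, push BA → (s1, 0, BAAAAA#)
  ε-move, top B: go to s2, push B → (s2, 0, BAAAAA#)
  read 0, top B: go to s2, push B → (s2, ε, BAAAAA#)
All input consumed in state s2 with stack BAAAAA#.

BAAAAA#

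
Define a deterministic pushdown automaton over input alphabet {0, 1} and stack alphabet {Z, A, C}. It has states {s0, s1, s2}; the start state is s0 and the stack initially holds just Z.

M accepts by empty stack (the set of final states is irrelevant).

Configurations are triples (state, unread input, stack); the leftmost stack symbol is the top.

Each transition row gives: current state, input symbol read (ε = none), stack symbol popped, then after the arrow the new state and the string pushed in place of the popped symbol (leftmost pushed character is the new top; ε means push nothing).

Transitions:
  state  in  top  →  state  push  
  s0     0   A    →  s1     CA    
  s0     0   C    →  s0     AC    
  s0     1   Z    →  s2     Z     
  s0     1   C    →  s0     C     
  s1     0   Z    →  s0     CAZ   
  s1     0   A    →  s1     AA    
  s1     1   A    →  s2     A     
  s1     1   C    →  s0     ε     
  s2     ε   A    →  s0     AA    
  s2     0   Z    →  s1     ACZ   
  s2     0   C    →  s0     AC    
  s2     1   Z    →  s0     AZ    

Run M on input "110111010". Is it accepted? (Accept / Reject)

(s0, 110111010, Z)
  read 1, top Z: go to s2, push Z → (s2, 10111010, Z)
  read 1, top Z: go to s0, push AZ → (s0, 0111010, AZ)
  read 0, top A: go to s1, push CA → (s1, 111010, CAZ)
  read 1, top C: go to s0, push ε → (s0, 11010, AZ)
No transition applies at (s0, 11010, AZ); input not fully consumed.

Reject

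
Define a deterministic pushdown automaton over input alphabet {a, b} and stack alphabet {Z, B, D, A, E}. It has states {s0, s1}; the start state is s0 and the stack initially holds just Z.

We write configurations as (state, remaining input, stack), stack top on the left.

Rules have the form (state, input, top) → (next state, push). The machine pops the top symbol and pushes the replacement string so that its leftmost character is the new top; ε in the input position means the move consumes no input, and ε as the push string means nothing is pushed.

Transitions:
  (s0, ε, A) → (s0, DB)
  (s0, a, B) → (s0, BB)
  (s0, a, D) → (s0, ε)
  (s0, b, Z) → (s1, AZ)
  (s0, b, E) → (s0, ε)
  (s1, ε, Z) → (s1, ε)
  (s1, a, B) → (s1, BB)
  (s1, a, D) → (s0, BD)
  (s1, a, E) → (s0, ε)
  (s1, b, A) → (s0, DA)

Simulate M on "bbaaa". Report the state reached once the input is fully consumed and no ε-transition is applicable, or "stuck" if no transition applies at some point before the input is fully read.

(s0, bbaaa, Z)
  read b, top Z: go to s1, push AZ → (s1, baaa, AZ)
  read b, top A: go to s0, push DA → (s0, aaa, DAZ)
  read a, top D: go to s0, push ε → (s0, aa, AZ)
  ε-move, top A: go to s0, push DB → (s0, aa, DBZ)
  read a, top D: go to s0, push ε → (s0, a, BZ)
  read a, top B: go to s0, push BB → (s0, ε, BBZ)
All input consumed; M is in state s0.

s0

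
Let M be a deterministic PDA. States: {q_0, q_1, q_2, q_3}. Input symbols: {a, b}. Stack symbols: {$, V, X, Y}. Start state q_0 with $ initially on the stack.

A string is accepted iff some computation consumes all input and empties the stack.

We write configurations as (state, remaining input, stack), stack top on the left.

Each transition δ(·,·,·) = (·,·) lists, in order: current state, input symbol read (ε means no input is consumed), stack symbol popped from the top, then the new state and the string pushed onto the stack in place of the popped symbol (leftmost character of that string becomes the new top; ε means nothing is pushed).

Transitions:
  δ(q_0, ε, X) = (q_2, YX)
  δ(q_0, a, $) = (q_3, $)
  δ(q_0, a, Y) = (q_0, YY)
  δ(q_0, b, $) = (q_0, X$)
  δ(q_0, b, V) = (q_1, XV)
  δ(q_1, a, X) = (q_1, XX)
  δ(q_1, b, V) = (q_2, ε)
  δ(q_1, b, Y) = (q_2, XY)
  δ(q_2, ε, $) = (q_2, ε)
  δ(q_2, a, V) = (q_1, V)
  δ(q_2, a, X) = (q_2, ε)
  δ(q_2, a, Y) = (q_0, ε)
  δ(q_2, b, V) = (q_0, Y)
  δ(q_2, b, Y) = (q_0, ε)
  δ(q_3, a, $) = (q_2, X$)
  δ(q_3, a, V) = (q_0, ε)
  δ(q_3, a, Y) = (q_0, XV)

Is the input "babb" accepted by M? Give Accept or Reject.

(q_0, babb, $)
  read b, top $: go to q_0, push X$ → (q_0, abb, X$)
  ε-move, top X: go to q_2, push YX → (q_2, abb, YX$)
  read a, top Y: go to q_0, push ε → (q_0, bb, X$)
  ε-move, top X: go to q_2, push YX → (q_2, bb, YX$)
  read b, top Y: go to q_0, push ε → (q_0, b, X$)
  ε-move, top X: go to q_2, push YX → (q_2, b, YX$)
  read b, top Y: go to q_0, push ε → (q_0, ε, X$)
  ε-move, top X: go to q_2, push YX → (q_2, ε, YX$)
All input consumed; stack is YX$, not empty, and no further ε-move applies.

Reject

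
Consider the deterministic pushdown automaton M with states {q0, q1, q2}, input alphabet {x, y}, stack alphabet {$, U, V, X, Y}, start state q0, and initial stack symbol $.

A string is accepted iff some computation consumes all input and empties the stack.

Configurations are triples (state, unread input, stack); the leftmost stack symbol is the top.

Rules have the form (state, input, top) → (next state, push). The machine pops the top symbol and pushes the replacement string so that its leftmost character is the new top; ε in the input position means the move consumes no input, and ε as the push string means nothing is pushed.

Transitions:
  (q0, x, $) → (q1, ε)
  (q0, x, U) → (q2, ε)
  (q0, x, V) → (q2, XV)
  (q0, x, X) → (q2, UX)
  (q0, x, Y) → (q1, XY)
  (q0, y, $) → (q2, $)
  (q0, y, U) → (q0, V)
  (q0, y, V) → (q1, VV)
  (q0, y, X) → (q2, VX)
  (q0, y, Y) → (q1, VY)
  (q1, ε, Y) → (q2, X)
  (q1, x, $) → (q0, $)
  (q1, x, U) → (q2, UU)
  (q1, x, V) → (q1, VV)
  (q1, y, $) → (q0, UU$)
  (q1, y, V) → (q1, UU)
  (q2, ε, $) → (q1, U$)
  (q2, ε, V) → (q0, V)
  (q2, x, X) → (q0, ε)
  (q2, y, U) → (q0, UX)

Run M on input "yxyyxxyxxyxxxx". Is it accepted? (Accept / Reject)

Reject

(q0, yxyyxxyxxyxxxx, $)
  read y, top $: go to q2, push $ → (q2, xyyxxyxxyxxxx, $)
  ε-move, top $: go to q1, push U$ → (q1, xyyxxyxxyxxxx, U$)
  read x, top U: go to q2, push UU → (q2, yyxxyxxyxxxx, UU$)
  read y, top U: go to q0, push UX → (q0, yxxyxxyxxxx, UXU$)
  read y, top U: go to q0, push V → (q0, xxyxxyxxxx, VXU$)
  read x, top V: go to q2, push XV → (q2, xyxxyxxxx, XVXU$)
  read x, top X: go to q0, push ε → (q0, yxxyxxxx, VXU$)
  read y, top V: go to q1, push VV → (q1, xxyxxxx, VVXU$)
  read x, top V: go to q1, push VV → (q1, xyxxxx, VVVXU$)
  read x, top V: go to q1, push VV → (q1, yxxxx, VVVVXU$)
  read y, top V: go to q1, push UU → (q1, xxxx, UUVVVXU$)
  read x, top U: go to q2, push UU → (q2, xxx, UUUVVVXU$)
No transition applies at (q2, xxx, UUUVVVXU$); input not fully consumed.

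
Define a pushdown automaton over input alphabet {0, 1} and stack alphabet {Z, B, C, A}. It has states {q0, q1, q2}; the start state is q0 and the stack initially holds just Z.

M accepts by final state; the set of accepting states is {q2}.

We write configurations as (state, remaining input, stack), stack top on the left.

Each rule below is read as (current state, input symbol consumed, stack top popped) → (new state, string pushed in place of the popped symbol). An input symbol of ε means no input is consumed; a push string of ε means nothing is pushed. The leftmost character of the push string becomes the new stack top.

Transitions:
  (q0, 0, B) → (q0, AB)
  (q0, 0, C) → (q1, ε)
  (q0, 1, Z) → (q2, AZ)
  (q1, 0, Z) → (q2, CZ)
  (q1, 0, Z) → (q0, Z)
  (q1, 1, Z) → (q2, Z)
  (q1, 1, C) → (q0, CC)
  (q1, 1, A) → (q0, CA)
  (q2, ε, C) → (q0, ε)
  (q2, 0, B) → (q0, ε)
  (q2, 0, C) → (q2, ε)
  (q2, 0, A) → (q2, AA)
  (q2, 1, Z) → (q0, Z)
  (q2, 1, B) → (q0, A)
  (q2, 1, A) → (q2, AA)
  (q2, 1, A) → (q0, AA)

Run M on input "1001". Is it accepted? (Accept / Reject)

One accepting computation: (q0, 1001, Z) ⊢ (q2, 001, AZ) ⊢ (q2, 01, AAZ) ⊢ (q2, 1, AAAZ) ⊢ (q2, ε, AAAAZ)
All input consumed and state q2 ∈ F.

Accept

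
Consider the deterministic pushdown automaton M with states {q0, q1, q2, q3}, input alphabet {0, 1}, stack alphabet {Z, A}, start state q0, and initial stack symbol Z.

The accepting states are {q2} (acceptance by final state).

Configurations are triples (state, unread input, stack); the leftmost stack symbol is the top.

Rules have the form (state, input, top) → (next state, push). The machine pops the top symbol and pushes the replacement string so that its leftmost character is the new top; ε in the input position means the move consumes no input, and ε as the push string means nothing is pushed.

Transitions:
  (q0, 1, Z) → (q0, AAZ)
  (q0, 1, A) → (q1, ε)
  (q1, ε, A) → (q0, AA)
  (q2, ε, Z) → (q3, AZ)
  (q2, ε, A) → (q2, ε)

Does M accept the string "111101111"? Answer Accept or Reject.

(q0, 111101111, Z)
  read 1, top Z: go to q0, push AAZ → (q0, 11101111, AAZ)
  read 1, top A: go to q1, push ε → (q1, 1101111, AZ)
  ε-move, top A: go to q0, push AA → (q0, 1101111, AAZ)
  read 1, top A: go to q1, push ε → (q1, 101111, AZ)
  ε-move, top A: go to q0, push AA → (q0, 101111, AAZ)
  read 1, top A: go to q1, push ε → (q1, 01111, AZ)
  ε-move, top A: go to q0, push AA → (q0, 01111, AAZ)
No transition applies at (q0, 01111, AAZ); input not fully consumed.

Reject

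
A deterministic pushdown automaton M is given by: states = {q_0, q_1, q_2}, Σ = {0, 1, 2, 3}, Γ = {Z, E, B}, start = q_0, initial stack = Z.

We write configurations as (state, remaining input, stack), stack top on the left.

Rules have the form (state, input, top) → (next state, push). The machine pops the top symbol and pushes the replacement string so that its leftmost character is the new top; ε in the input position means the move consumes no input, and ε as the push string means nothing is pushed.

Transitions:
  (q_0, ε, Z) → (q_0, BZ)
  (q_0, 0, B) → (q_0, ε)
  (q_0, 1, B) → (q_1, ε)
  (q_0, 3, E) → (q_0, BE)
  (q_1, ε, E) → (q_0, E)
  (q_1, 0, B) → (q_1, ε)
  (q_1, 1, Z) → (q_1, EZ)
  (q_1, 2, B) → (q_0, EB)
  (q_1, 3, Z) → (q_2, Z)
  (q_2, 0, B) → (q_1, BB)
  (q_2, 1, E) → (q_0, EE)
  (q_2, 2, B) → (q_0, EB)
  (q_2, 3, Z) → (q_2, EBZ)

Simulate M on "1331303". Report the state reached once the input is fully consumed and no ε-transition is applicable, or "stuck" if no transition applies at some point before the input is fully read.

q_0

(q_0, 1331303, Z)
  ε-move, top Z: go to q_0, push BZ → (q_0, 1331303, BZ)
  read 1, top B: go to q_1, push ε → (q_1, 331303, Z)
  read 3, top Z: go to q_2, push Z → (q_2, 31303, Z)
  read 3, top Z: go to q_2, push EBZ → (q_2, 1303, EBZ)
  read 1, top E: go to q_0, push EE → (q_0, 303, EEBZ)
  read 3, top E: go to q_0, push BE → (q_0, 03, BEEBZ)
  read 0, top B: go to q_0, push ε → (q_0, 3, EEBZ)
  read 3, top E: go to q_0, push BE → (q_0, ε, BEEBZ)
All input consumed; M is in state q_0.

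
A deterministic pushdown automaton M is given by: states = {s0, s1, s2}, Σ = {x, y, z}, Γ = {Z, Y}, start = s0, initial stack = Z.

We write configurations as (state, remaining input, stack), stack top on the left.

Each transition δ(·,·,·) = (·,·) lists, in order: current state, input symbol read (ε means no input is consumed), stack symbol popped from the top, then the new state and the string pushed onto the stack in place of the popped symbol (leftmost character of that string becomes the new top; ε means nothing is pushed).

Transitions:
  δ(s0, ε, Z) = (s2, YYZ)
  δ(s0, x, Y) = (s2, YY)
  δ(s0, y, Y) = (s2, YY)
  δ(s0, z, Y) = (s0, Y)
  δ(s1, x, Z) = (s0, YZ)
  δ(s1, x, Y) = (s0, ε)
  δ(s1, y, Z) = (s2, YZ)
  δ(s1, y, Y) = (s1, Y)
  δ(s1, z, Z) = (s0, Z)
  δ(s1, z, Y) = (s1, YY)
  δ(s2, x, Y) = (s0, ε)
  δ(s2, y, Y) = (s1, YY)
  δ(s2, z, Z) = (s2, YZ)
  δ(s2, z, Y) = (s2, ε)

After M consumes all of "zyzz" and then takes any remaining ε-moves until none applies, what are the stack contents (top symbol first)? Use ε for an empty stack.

YYYYZ

(s0, zyzz, Z)
  ε-move, top Z: go to s2, push YYZ → (s2, zyzz, YYZ)
  read z, top Y: go to s2, push ε → (s2, yzz, YZ)
  read y, top Y: go to s1, push YY → (s1, zz, YYZ)
  read z, top Y: go to s1, push YY → (s1, z, YYYZ)
  read z, top Y: go to s1, push YY → (s1, ε, YYYYZ)
All input consumed in state s1 with stack YYYYZ.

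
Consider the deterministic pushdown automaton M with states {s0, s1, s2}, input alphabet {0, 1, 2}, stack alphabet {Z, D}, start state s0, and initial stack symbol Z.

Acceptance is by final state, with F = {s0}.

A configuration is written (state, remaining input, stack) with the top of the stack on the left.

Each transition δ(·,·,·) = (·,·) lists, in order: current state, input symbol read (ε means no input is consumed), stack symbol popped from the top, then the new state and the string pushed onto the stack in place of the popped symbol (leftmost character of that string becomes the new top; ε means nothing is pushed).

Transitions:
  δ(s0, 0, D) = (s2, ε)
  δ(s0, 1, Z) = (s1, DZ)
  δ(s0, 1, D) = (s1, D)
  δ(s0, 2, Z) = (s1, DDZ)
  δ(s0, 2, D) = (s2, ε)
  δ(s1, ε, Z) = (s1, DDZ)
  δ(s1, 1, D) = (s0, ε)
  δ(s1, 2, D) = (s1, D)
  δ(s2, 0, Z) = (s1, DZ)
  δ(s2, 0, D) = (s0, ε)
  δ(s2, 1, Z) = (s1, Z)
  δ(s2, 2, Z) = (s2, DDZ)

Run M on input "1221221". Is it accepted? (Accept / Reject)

(s0, 1221221, Z) ⊢ (s1, 221221, DZ) ⊢ (s1, 21221, DZ) ⊢ (s1, 1221, DZ) ⊢ (s0, 221, Z) ⊢ (s1, 21, DDZ) ⊢ (s1, 1, DDZ) ⊢ (s0, ε, DZ)
All input consumed; state s0 ∈ F.

Accept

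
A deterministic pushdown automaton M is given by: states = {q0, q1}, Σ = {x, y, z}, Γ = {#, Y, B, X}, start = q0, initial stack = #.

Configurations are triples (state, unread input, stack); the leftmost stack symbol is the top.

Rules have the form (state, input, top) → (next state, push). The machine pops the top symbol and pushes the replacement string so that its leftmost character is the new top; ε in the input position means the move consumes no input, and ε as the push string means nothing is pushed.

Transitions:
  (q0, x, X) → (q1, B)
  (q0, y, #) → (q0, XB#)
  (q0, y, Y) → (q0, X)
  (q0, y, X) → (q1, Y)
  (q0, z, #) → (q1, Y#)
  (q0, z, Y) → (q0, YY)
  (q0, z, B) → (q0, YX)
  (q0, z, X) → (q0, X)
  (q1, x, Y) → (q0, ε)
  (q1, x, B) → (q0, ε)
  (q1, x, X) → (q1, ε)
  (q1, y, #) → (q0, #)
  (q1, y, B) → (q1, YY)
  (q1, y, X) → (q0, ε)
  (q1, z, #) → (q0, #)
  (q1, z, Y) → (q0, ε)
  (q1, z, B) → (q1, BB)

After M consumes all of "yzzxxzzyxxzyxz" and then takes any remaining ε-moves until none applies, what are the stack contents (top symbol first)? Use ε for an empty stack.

BBYX#

(q0, yzzxxzzyxxzyxz, #)
  read y, top #: go to q0, push XB# → (q0, zzxxzzyxxzyxz, XB#)
  read z, top X: go to q0, push X → (q0, zxxzzyxxzyxz, XB#)
  read z, top X: go to q0, push X → (q0, xxzzyxxzyxz, XB#)
  read x, top X: go to q1, push B → (q1, xzzyxxzyxz, BB#)
  read x, top B: go to q0, push ε → (q0, zzyxxzyxz, B#)
  read z, top B: go to q0, push YX → (q0, zyxxzyxz, YX#)
  read z, top Y: go to q0, push YY → (q0, yxxzyxz, YYX#)
  read y, top Y: go to q0, push X → (q0, xxzyxz, XYX#)
  read x, top X: go to q1, push B → (q1, xzyxz, BYX#)
  read x, top B: go to q0, push ε → (q0, zyxz, YX#)
  read z, top Y: go to q0, push YY → (q0, yxz, YYX#)
  read y, top Y: go to q0, push X → (q0, xz, XYX#)
  read x, top X: go to q1, push B → (q1, z, BYX#)
  read z, top B: go to q1, push BB → (q1, ε, BBYX#)
All input consumed in state q1 with stack BBYX#.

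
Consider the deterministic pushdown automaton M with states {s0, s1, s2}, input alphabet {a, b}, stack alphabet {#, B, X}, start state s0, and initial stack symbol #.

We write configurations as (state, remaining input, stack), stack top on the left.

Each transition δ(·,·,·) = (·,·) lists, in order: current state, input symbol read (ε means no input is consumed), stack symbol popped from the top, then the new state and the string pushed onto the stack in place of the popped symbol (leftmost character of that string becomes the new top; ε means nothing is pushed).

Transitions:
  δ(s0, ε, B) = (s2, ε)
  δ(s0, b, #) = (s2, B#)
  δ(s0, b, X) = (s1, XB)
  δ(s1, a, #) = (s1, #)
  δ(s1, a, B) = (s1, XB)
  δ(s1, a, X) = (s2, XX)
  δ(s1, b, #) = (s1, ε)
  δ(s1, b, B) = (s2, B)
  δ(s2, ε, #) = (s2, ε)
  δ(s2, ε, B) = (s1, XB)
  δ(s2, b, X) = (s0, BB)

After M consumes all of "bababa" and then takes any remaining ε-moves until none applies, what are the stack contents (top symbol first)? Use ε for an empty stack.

XXBXBXB#

(s0, bababa, #)
  read b, top #: go to s2, push B# → (s2, ababa, B#)
  ε-move, top B: go to s1, push XB → (s1, ababa, XB#)
  read a, top X: go to s2, push XX → (s2, baba, XXB#)
  read b, top X: go to s0, push BB → (s0, aba, BBXB#)
  ε-move, top B: go to s2, push ε → (s2, aba, BXB#)
  ε-move, top B: go to s1, push XB → (s1, aba, XBXB#)
  read a, top X: go to s2, push XX → (s2, ba, XXBXB#)
  read b, top X: go to s0, push BB → (s0, a, BBXBXB#)
  ε-move, top B: go to s2, push ε → (s2, a, BXBXB#)
  ε-move, top B: go to s1, push XB → (s1, a, XBXBXB#)
  read a, top X: go to s2, push XX → (s2, ε, XXBXBXB#)
All input consumed in state s2 with stack XXBXBXB#.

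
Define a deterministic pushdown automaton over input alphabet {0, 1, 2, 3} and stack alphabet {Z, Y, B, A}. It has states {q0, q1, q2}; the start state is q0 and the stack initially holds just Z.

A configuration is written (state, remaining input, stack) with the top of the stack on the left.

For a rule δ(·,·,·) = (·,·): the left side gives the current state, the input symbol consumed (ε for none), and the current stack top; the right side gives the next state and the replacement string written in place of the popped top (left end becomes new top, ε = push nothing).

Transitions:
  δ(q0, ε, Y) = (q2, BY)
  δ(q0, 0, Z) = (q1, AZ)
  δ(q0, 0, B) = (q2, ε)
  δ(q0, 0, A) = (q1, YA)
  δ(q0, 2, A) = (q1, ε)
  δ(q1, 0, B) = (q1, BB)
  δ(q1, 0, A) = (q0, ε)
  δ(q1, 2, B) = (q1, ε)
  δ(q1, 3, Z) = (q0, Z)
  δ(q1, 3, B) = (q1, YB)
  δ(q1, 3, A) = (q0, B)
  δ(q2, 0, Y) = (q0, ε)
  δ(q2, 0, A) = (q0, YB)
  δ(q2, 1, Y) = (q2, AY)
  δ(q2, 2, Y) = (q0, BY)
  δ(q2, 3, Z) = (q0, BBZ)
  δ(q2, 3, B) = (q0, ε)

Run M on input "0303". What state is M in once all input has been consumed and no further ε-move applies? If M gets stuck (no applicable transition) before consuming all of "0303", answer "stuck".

q0

(q0, 0303, Z)
  read 0, top Z: go to q1, push AZ → (q1, 303, AZ)
  read 3, top A: go to q0, push B → (q0, 03, BZ)
  read 0, top B: go to q2, push ε → (q2, 3, Z)
  read 3, top Z: go to q0, push BBZ → (q0, ε, BBZ)
All input consumed; M is in state q0.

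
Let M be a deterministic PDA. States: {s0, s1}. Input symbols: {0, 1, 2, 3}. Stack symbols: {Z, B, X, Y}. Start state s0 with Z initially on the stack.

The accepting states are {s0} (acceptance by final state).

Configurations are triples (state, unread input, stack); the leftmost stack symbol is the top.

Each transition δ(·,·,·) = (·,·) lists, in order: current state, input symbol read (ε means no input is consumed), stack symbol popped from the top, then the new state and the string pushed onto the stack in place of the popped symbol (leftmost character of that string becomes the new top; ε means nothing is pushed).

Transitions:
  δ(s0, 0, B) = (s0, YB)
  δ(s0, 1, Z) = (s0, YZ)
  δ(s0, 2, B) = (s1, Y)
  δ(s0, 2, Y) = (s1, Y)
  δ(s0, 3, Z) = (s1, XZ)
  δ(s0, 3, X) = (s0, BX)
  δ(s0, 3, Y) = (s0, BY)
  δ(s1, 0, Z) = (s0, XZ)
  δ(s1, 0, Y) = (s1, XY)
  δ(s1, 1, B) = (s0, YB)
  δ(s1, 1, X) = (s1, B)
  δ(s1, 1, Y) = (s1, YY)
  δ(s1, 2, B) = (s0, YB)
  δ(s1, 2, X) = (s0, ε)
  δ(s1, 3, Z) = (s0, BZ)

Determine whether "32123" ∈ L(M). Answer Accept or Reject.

Reject

(s0, 32123, Z) ⊢ (s1, 2123, XZ) ⊢ (s0, 123, Z) ⊢ (s0, 23, YZ) ⊢ (s1, 3, YZ)
No transition applies at (s1, 3, YZ); input not fully consumed.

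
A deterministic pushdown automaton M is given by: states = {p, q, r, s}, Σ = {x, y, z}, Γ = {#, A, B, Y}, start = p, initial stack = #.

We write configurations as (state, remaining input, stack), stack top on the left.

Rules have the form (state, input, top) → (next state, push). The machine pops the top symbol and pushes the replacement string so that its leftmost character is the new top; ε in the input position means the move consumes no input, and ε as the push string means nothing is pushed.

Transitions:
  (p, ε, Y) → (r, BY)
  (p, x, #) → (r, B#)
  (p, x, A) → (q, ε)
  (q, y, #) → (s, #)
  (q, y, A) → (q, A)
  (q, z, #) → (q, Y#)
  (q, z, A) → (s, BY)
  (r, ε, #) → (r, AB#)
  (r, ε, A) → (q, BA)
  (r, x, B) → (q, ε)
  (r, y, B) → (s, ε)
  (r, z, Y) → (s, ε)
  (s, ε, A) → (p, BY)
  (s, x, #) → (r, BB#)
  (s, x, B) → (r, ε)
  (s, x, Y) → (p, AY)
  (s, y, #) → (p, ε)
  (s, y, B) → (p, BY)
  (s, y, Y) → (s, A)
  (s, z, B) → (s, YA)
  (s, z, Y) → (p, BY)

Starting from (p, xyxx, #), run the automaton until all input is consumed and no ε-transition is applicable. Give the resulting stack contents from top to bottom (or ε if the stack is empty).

B#

(p, xyxx, #)
  read x, top #: go to r, push B# → (r, yxx, B#)
  read y, top B: go to s, push ε → (s, xx, #)
  read x, top #: go to r, push BB# → (r, x, BB#)
  read x, top B: go to q, push ε → (q, ε, B#)
All input consumed in state q with stack B#.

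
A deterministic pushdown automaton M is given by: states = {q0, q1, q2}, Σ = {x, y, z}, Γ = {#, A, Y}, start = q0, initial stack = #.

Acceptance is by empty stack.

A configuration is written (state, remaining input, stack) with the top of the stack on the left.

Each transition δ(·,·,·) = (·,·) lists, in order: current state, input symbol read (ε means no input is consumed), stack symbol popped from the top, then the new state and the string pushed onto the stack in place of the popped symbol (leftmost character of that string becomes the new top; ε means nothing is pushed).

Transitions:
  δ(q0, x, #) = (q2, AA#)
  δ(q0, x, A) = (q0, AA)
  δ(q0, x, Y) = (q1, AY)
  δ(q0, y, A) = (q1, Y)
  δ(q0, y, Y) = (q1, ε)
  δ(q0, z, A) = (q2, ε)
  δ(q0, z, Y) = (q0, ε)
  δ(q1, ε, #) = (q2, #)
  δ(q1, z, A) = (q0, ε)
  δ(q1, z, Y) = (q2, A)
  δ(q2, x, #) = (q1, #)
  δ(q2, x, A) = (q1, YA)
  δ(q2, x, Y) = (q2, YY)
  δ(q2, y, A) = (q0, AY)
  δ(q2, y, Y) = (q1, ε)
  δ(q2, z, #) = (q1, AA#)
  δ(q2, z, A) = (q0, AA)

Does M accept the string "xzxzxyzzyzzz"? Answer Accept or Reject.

(q0, xzxzxyzzyzzz, #)
  read x, top #: go to q2, push AA# → (q2, zxzxyzzyzzz, AA#)
  read z, top A: go to q0, push AA → (q0, xzxyzzyzzz, AAA#)
  read x, top A: go to q0, push AA → (q0, zxyzzyzzz, AAAA#)
  read z, top A: go to q2, push ε → (q2, xyzzyzzz, AAA#)
  read x, top A: go to q1, push YA → (q1, yzzyzzz, YAAA#)
No transition applies at (q1, yzzyzzz, YAAA#); input not fully consumed.

Reject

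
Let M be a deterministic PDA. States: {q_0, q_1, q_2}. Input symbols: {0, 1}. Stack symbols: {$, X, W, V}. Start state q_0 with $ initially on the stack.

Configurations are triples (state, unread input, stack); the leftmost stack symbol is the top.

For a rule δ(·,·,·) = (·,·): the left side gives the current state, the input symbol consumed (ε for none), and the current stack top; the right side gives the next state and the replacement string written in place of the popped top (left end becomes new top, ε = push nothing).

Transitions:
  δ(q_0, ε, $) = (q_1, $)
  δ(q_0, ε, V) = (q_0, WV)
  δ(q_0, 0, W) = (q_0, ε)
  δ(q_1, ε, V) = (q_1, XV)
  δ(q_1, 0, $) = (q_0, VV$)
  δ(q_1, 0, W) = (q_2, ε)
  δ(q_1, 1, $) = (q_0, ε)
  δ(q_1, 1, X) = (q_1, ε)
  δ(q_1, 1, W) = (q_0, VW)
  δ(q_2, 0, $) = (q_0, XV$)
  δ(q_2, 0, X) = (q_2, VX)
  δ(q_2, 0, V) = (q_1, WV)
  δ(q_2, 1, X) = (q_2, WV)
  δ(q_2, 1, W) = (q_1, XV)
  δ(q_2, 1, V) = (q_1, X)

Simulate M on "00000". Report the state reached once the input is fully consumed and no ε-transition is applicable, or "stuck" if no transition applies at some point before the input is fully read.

q_0

(q_0, 00000, $)
  ε-move, top $: go to q_1, push $ → (q_1, 00000, $)
  read 0, top $: go to q_0, push VV$ → (q_0, 0000, VV$)
  ε-move, top V: go to q_0, push WV → (q_0, 0000, WVV$)
  read 0, top W: go to q_0, push ε → (q_0, 000, VV$)
  ε-move, top V: go to q_0, push WV → (q_0, 000, WVV$)
  read 0, top W: go to q_0, push ε → (q_0, 00, VV$)
  ε-move, top V: go to q_0, push WV → (q_0, 00, WVV$)
  read 0, top W: go to q_0, push ε → (q_0, 0, VV$)
  ε-move, top V: go to q_0, push WV → (q_0, 0, WVV$)
  read 0, top W: go to q_0, push ε → (q_0, ε, VV$)
  ε-move, top V: go to q_0, push WV → (q_0, ε, WVV$)
All input consumed; M is in state q_0.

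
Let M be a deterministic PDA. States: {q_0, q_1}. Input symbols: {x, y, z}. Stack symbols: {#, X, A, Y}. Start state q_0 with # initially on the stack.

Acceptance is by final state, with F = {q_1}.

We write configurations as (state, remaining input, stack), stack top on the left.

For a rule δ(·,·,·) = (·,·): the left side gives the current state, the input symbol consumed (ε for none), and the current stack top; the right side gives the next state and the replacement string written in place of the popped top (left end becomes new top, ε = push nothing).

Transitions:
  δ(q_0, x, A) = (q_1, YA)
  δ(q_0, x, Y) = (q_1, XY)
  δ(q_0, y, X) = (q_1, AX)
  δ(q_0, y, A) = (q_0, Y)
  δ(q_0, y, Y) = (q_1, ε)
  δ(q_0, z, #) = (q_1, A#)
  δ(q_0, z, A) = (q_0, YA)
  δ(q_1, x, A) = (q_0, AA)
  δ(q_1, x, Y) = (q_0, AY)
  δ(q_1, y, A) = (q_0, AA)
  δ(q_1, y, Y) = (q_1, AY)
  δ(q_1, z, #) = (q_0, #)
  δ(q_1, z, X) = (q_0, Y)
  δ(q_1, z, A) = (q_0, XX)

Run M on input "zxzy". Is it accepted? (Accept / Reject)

(q_0, zxzy, #)
  read z, top #: go to q_1, push A# → (q_1, xzy, A#)
  read x, top A: go to q_0, push AA → (q_0, zy, AA#)
  read z, top A: go to q_0, push YA → (q_0, y, YAA#)
  read y, top Y: go to q_1, push ε → (q_1, ε, AA#)
All input consumed; state q_1 ∈ F.

Accept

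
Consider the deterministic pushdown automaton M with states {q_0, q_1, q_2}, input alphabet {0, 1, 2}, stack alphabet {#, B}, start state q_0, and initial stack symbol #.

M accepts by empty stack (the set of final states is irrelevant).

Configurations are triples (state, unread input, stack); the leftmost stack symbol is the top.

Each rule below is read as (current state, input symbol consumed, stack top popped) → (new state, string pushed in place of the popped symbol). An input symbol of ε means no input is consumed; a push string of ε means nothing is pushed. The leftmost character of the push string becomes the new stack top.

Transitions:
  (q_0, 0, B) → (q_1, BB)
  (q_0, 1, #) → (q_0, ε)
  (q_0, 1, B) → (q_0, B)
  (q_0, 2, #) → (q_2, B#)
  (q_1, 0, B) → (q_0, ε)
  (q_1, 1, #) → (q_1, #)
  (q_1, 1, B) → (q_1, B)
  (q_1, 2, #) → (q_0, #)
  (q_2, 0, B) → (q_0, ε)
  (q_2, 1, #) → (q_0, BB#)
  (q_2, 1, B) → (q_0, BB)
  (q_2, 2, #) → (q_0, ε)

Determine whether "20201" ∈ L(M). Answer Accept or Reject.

Accept

(q_0, 20201, #) ⊢ (q_2, 0201, B#) ⊢ (q_0, 201, #) ⊢ (q_2, 01, B#) ⊢ (q_0, 1, #) ⊢ (q_0, ε, ε)
All input consumed and the stack is empty.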